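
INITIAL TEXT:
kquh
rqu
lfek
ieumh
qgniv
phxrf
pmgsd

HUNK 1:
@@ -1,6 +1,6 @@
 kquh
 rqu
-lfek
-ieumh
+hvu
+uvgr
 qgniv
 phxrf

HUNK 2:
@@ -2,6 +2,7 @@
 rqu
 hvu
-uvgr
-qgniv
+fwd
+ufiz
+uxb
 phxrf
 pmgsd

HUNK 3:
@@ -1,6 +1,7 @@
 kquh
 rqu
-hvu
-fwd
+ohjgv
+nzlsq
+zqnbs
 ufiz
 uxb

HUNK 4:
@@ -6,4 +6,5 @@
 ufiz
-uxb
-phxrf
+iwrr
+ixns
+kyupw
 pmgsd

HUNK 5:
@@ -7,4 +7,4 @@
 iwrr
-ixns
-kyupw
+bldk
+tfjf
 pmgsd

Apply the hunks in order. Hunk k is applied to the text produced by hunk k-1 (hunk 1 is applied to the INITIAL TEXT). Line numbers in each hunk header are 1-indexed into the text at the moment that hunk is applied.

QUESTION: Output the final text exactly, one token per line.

Hunk 1: at line 1 remove [lfek,ieumh] add [hvu,uvgr] -> 7 lines: kquh rqu hvu uvgr qgniv phxrf pmgsd
Hunk 2: at line 2 remove [uvgr,qgniv] add [fwd,ufiz,uxb] -> 8 lines: kquh rqu hvu fwd ufiz uxb phxrf pmgsd
Hunk 3: at line 1 remove [hvu,fwd] add [ohjgv,nzlsq,zqnbs] -> 9 lines: kquh rqu ohjgv nzlsq zqnbs ufiz uxb phxrf pmgsd
Hunk 4: at line 6 remove [uxb,phxrf] add [iwrr,ixns,kyupw] -> 10 lines: kquh rqu ohjgv nzlsq zqnbs ufiz iwrr ixns kyupw pmgsd
Hunk 5: at line 7 remove [ixns,kyupw] add [bldk,tfjf] -> 10 lines: kquh rqu ohjgv nzlsq zqnbs ufiz iwrr bldk tfjf pmgsd

Answer: kquh
rqu
ohjgv
nzlsq
zqnbs
ufiz
iwrr
bldk
tfjf
pmgsd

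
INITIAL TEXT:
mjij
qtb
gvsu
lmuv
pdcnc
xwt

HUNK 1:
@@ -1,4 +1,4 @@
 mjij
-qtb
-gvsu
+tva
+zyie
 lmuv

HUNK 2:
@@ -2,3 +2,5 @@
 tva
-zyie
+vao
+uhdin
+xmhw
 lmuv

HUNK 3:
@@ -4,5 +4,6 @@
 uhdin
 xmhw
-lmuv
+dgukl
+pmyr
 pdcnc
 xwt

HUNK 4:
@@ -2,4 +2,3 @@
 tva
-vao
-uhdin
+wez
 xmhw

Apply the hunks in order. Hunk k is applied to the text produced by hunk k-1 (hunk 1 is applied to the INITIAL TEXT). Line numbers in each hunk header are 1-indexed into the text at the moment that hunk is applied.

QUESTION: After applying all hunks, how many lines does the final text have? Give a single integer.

Hunk 1: at line 1 remove [qtb,gvsu] add [tva,zyie] -> 6 lines: mjij tva zyie lmuv pdcnc xwt
Hunk 2: at line 2 remove [zyie] add [vao,uhdin,xmhw] -> 8 lines: mjij tva vao uhdin xmhw lmuv pdcnc xwt
Hunk 3: at line 4 remove [lmuv] add [dgukl,pmyr] -> 9 lines: mjij tva vao uhdin xmhw dgukl pmyr pdcnc xwt
Hunk 4: at line 2 remove [vao,uhdin] add [wez] -> 8 lines: mjij tva wez xmhw dgukl pmyr pdcnc xwt
Final line count: 8

Answer: 8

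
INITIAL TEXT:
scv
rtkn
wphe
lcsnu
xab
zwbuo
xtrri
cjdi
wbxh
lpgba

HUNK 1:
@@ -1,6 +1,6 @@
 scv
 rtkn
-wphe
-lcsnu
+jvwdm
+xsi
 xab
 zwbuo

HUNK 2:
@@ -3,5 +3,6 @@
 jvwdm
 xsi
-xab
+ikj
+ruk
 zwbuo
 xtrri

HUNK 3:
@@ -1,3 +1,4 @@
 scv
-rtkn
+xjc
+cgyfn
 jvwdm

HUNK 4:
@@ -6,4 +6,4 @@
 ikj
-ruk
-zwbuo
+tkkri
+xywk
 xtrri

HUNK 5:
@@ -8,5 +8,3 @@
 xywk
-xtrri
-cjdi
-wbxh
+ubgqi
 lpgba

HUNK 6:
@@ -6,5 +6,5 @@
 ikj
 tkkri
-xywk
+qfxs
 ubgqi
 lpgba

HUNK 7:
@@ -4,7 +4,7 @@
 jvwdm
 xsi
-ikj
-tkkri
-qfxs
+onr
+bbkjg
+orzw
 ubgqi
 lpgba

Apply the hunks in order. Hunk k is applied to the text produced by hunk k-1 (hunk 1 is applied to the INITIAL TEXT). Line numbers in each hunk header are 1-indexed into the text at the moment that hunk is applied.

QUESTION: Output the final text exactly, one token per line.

Answer: scv
xjc
cgyfn
jvwdm
xsi
onr
bbkjg
orzw
ubgqi
lpgba

Derivation:
Hunk 1: at line 1 remove [wphe,lcsnu] add [jvwdm,xsi] -> 10 lines: scv rtkn jvwdm xsi xab zwbuo xtrri cjdi wbxh lpgba
Hunk 2: at line 3 remove [xab] add [ikj,ruk] -> 11 lines: scv rtkn jvwdm xsi ikj ruk zwbuo xtrri cjdi wbxh lpgba
Hunk 3: at line 1 remove [rtkn] add [xjc,cgyfn] -> 12 lines: scv xjc cgyfn jvwdm xsi ikj ruk zwbuo xtrri cjdi wbxh lpgba
Hunk 4: at line 6 remove [ruk,zwbuo] add [tkkri,xywk] -> 12 lines: scv xjc cgyfn jvwdm xsi ikj tkkri xywk xtrri cjdi wbxh lpgba
Hunk 5: at line 8 remove [xtrri,cjdi,wbxh] add [ubgqi] -> 10 lines: scv xjc cgyfn jvwdm xsi ikj tkkri xywk ubgqi lpgba
Hunk 6: at line 6 remove [xywk] add [qfxs] -> 10 lines: scv xjc cgyfn jvwdm xsi ikj tkkri qfxs ubgqi lpgba
Hunk 7: at line 4 remove [ikj,tkkri,qfxs] add [onr,bbkjg,orzw] -> 10 lines: scv xjc cgyfn jvwdm xsi onr bbkjg orzw ubgqi lpgba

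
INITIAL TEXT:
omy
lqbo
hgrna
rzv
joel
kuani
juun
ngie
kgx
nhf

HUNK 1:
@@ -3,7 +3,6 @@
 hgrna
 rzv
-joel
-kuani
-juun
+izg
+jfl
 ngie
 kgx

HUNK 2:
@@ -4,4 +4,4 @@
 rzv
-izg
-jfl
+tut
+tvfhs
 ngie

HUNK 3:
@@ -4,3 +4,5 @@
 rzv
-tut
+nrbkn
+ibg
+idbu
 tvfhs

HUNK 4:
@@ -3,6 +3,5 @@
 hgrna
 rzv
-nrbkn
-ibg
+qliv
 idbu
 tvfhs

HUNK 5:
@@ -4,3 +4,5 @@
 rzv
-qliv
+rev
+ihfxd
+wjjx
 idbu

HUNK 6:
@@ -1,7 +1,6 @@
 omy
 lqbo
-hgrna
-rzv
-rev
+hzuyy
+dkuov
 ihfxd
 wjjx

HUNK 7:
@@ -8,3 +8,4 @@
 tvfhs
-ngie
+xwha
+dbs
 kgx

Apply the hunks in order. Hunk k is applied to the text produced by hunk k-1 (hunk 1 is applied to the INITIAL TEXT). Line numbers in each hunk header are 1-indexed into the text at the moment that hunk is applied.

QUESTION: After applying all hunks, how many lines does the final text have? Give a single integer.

Hunk 1: at line 3 remove [joel,kuani,juun] add [izg,jfl] -> 9 lines: omy lqbo hgrna rzv izg jfl ngie kgx nhf
Hunk 2: at line 4 remove [izg,jfl] add [tut,tvfhs] -> 9 lines: omy lqbo hgrna rzv tut tvfhs ngie kgx nhf
Hunk 3: at line 4 remove [tut] add [nrbkn,ibg,idbu] -> 11 lines: omy lqbo hgrna rzv nrbkn ibg idbu tvfhs ngie kgx nhf
Hunk 4: at line 3 remove [nrbkn,ibg] add [qliv] -> 10 lines: omy lqbo hgrna rzv qliv idbu tvfhs ngie kgx nhf
Hunk 5: at line 4 remove [qliv] add [rev,ihfxd,wjjx] -> 12 lines: omy lqbo hgrna rzv rev ihfxd wjjx idbu tvfhs ngie kgx nhf
Hunk 6: at line 1 remove [hgrna,rzv,rev] add [hzuyy,dkuov] -> 11 lines: omy lqbo hzuyy dkuov ihfxd wjjx idbu tvfhs ngie kgx nhf
Hunk 7: at line 8 remove [ngie] add [xwha,dbs] -> 12 lines: omy lqbo hzuyy dkuov ihfxd wjjx idbu tvfhs xwha dbs kgx nhf
Final line count: 12

Answer: 12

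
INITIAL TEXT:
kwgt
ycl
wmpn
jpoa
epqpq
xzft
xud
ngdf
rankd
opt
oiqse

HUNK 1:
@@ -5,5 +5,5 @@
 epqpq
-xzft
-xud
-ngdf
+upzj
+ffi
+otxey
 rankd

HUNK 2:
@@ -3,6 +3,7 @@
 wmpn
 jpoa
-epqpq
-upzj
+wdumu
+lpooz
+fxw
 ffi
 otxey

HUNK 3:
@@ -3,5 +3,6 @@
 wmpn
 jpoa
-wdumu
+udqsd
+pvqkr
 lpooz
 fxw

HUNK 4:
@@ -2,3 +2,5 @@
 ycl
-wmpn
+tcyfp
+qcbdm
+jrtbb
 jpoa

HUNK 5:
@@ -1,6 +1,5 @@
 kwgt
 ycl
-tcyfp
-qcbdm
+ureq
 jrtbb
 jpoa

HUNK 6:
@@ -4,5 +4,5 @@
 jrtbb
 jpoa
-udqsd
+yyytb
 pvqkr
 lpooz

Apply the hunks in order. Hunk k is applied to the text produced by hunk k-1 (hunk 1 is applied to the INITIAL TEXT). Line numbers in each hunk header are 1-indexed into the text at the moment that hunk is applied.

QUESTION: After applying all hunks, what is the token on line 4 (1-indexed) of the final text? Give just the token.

Hunk 1: at line 5 remove [xzft,xud,ngdf] add [upzj,ffi,otxey] -> 11 lines: kwgt ycl wmpn jpoa epqpq upzj ffi otxey rankd opt oiqse
Hunk 2: at line 3 remove [epqpq,upzj] add [wdumu,lpooz,fxw] -> 12 lines: kwgt ycl wmpn jpoa wdumu lpooz fxw ffi otxey rankd opt oiqse
Hunk 3: at line 3 remove [wdumu] add [udqsd,pvqkr] -> 13 lines: kwgt ycl wmpn jpoa udqsd pvqkr lpooz fxw ffi otxey rankd opt oiqse
Hunk 4: at line 2 remove [wmpn] add [tcyfp,qcbdm,jrtbb] -> 15 lines: kwgt ycl tcyfp qcbdm jrtbb jpoa udqsd pvqkr lpooz fxw ffi otxey rankd opt oiqse
Hunk 5: at line 1 remove [tcyfp,qcbdm] add [ureq] -> 14 lines: kwgt ycl ureq jrtbb jpoa udqsd pvqkr lpooz fxw ffi otxey rankd opt oiqse
Hunk 6: at line 4 remove [udqsd] add [yyytb] -> 14 lines: kwgt ycl ureq jrtbb jpoa yyytb pvqkr lpooz fxw ffi otxey rankd opt oiqse
Final line 4: jrtbb

Answer: jrtbb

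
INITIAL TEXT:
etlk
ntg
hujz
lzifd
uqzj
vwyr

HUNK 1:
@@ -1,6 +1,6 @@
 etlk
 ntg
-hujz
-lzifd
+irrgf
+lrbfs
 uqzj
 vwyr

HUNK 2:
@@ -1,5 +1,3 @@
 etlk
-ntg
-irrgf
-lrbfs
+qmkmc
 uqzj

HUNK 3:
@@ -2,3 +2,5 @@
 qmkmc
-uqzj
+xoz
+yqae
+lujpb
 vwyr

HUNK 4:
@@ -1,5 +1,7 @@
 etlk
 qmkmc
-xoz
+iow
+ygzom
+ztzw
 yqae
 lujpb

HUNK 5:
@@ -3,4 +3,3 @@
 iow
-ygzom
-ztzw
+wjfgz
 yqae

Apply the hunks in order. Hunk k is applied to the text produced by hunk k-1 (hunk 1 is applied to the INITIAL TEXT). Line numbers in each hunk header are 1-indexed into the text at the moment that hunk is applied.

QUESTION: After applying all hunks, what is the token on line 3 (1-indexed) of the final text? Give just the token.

Hunk 1: at line 1 remove [hujz,lzifd] add [irrgf,lrbfs] -> 6 lines: etlk ntg irrgf lrbfs uqzj vwyr
Hunk 2: at line 1 remove [ntg,irrgf,lrbfs] add [qmkmc] -> 4 lines: etlk qmkmc uqzj vwyr
Hunk 3: at line 2 remove [uqzj] add [xoz,yqae,lujpb] -> 6 lines: etlk qmkmc xoz yqae lujpb vwyr
Hunk 4: at line 1 remove [xoz] add [iow,ygzom,ztzw] -> 8 lines: etlk qmkmc iow ygzom ztzw yqae lujpb vwyr
Hunk 5: at line 3 remove [ygzom,ztzw] add [wjfgz] -> 7 lines: etlk qmkmc iow wjfgz yqae lujpb vwyr
Final line 3: iow

Answer: iow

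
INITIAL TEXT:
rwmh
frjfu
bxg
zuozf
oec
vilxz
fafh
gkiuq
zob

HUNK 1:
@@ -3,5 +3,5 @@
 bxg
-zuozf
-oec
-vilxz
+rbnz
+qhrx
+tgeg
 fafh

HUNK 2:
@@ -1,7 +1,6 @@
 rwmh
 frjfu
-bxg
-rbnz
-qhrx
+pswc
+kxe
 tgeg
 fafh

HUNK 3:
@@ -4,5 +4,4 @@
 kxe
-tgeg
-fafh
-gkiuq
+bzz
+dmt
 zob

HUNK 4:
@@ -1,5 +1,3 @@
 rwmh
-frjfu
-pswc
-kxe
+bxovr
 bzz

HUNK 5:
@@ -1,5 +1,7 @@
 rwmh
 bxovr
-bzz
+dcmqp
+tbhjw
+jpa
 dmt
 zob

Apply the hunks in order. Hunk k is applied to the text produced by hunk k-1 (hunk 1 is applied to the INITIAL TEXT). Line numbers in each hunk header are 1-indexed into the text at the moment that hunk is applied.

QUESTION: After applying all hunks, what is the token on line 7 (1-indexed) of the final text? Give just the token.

Hunk 1: at line 3 remove [zuozf,oec,vilxz] add [rbnz,qhrx,tgeg] -> 9 lines: rwmh frjfu bxg rbnz qhrx tgeg fafh gkiuq zob
Hunk 2: at line 1 remove [bxg,rbnz,qhrx] add [pswc,kxe] -> 8 lines: rwmh frjfu pswc kxe tgeg fafh gkiuq zob
Hunk 3: at line 4 remove [tgeg,fafh,gkiuq] add [bzz,dmt] -> 7 lines: rwmh frjfu pswc kxe bzz dmt zob
Hunk 4: at line 1 remove [frjfu,pswc,kxe] add [bxovr] -> 5 lines: rwmh bxovr bzz dmt zob
Hunk 5: at line 1 remove [bzz] add [dcmqp,tbhjw,jpa] -> 7 lines: rwmh bxovr dcmqp tbhjw jpa dmt zob
Final line 7: zob

Answer: zob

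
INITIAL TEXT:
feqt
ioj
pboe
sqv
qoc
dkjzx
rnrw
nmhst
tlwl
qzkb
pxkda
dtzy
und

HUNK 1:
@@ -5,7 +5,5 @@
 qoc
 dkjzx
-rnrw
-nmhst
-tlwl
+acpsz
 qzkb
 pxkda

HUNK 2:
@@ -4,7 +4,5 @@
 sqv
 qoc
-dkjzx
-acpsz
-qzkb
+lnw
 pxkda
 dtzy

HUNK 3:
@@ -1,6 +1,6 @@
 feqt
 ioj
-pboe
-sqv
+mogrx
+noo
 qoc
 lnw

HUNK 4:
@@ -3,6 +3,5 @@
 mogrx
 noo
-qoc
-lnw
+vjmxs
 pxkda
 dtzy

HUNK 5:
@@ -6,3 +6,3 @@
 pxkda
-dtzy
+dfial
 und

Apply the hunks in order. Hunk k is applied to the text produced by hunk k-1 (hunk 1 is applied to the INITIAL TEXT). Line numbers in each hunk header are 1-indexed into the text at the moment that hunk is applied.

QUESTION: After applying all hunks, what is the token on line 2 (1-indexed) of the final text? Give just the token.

Hunk 1: at line 5 remove [rnrw,nmhst,tlwl] add [acpsz] -> 11 lines: feqt ioj pboe sqv qoc dkjzx acpsz qzkb pxkda dtzy und
Hunk 2: at line 4 remove [dkjzx,acpsz,qzkb] add [lnw] -> 9 lines: feqt ioj pboe sqv qoc lnw pxkda dtzy und
Hunk 3: at line 1 remove [pboe,sqv] add [mogrx,noo] -> 9 lines: feqt ioj mogrx noo qoc lnw pxkda dtzy und
Hunk 4: at line 3 remove [qoc,lnw] add [vjmxs] -> 8 lines: feqt ioj mogrx noo vjmxs pxkda dtzy und
Hunk 5: at line 6 remove [dtzy] add [dfial] -> 8 lines: feqt ioj mogrx noo vjmxs pxkda dfial und
Final line 2: ioj

Answer: ioj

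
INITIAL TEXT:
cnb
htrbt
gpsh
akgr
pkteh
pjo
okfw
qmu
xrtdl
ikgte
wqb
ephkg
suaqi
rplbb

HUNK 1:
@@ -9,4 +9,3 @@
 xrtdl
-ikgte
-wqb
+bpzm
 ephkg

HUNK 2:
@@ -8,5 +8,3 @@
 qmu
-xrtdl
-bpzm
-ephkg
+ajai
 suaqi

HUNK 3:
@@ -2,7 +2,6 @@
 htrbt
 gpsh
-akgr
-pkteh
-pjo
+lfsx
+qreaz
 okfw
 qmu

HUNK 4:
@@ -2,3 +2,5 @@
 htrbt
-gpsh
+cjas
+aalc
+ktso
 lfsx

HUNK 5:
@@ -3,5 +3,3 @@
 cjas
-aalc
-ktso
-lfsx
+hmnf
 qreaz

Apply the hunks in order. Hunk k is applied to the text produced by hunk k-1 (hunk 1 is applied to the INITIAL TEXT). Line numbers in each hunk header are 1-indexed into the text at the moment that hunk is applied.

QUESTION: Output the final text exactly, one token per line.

Answer: cnb
htrbt
cjas
hmnf
qreaz
okfw
qmu
ajai
suaqi
rplbb

Derivation:
Hunk 1: at line 9 remove [ikgte,wqb] add [bpzm] -> 13 lines: cnb htrbt gpsh akgr pkteh pjo okfw qmu xrtdl bpzm ephkg suaqi rplbb
Hunk 2: at line 8 remove [xrtdl,bpzm,ephkg] add [ajai] -> 11 lines: cnb htrbt gpsh akgr pkteh pjo okfw qmu ajai suaqi rplbb
Hunk 3: at line 2 remove [akgr,pkteh,pjo] add [lfsx,qreaz] -> 10 lines: cnb htrbt gpsh lfsx qreaz okfw qmu ajai suaqi rplbb
Hunk 4: at line 2 remove [gpsh] add [cjas,aalc,ktso] -> 12 lines: cnb htrbt cjas aalc ktso lfsx qreaz okfw qmu ajai suaqi rplbb
Hunk 5: at line 3 remove [aalc,ktso,lfsx] add [hmnf] -> 10 lines: cnb htrbt cjas hmnf qreaz okfw qmu ajai suaqi rplbb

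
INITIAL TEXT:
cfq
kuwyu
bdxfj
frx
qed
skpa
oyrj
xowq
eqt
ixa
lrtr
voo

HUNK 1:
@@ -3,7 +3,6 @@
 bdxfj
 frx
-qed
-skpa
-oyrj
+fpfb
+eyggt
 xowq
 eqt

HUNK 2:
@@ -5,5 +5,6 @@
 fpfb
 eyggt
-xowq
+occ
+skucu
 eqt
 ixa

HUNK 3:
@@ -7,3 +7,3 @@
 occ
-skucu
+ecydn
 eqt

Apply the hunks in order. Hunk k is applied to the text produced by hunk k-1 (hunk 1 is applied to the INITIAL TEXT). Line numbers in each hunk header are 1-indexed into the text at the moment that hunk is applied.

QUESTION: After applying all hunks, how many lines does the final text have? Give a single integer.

Hunk 1: at line 3 remove [qed,skpa,oyrj] add [fpfb,eyggt] -> 11 lines: cfq kuwyu bdxfj frx fpfb eyggt xowq eqt ixa lrtr voo
Hunk 2: at line 5 remove [xowq] add [occ,skucu] -> 12 lines: cfq kuwyu bdxfj frx fpfb eyggt occ skucu eqt ixa lrtr voo
Hunk 3: at line 7 remove [skucu] add [ecydn] -> 12 lines: cfq kuwyu bdxfj frx fpfb eyggt occ ecydn eqt ixa lrtr voo
Final line count: 12

Answer: 12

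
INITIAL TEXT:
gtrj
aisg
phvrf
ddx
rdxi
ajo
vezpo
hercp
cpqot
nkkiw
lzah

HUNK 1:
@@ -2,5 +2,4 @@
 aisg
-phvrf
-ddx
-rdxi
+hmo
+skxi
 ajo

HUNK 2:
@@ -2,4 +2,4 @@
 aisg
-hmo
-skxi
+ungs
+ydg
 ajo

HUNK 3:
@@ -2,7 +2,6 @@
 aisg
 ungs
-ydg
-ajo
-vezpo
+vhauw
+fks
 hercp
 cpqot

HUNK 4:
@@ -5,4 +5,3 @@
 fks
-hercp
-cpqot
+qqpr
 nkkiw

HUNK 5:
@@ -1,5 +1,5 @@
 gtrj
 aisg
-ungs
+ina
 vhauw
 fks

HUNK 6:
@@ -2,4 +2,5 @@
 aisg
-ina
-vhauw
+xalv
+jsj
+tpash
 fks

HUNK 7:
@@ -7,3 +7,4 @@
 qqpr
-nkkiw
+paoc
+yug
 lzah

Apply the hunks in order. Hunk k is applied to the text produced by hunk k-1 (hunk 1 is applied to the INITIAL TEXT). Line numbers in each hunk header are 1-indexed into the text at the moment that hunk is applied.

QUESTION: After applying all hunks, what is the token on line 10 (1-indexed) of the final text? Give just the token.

Answer: lzah

Derivation:
Hunk 1: at line 2 remove [phvrf,ddx,rdxi] add [hmo,skxi] -> 10 lines: gtrj aisg hmo skxi ajo vezpo hercp cpqot nkkiw lzah
Hunk 2: at line 2 remove [hmo,skxi] add [ungs,ydg] -> 10 lines: gtrj aisg ungs ydg ajo vezpo hercp cpqot nkkiw lzah
Hunk 3: at line 2 remove [ydg,ajo,vezpo] add [vhauw,fks] -> 9 lines: gtrj aisg ungs vhauw fks hercp cpqot nkkiw lzah
Hunk 4: at line 5 remove [hercp,cpqot] add [qqpr] -> 8 lines: gtrj aisg ungs vhauw fks qqpr nkkiw lzah
Hunk 5: at line 1 remove [ungs] add [ina] -> 8 lines: gtrj aisg ina vhauw fks qqpr nkkiw lzah
Hunk 6: at line 2 remove [ina,vhauw] add [xalv,jsj,tpash] -> 9 lines: gtrj aisg xalv jsj tpash fks qqpr nkkiw lzah
Hunk 7: at line 7 remove [nkkiw] add [paoc,yug] -> 10 lines: gtrj aisg xalv jsj tpash fks qqpr paoc yug lzah
Final line 10: lzah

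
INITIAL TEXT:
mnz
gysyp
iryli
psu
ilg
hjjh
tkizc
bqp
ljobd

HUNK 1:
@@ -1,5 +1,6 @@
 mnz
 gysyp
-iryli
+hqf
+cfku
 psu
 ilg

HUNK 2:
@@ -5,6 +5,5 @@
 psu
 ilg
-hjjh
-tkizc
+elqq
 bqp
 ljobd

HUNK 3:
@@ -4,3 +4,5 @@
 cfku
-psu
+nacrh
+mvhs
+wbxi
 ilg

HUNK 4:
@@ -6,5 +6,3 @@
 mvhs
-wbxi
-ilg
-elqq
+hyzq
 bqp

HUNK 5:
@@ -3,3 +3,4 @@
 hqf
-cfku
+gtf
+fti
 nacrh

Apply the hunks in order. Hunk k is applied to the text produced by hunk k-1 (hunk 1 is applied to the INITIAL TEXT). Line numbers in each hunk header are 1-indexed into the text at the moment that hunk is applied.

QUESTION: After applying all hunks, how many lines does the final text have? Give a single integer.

Hunk 1: at line 1 remove [iryli] add [hqf,cfku] -> 10 lines: mnz gysyp hqf cfku psu ilg hjjh tkizc bqp ljobd
Hunk 2: at line 5 remove [hjjh,tkizc] add [elqq] -> 9 lines: mnz gysyp hqf cfku psu ilg elqq bqp ljobd
Hunk 3: at line 4 remove [psu] add [nacrh,mvhs,wbxi] -> 11 lines: mnz gysyp hqf cfku nacrh mvhs wbxi ilg elqq bqp ljobd
Hunk 4: at line 6 remove [wbxi,ilg,elqq] add [hyzq] -> 9 lines: mnz gysyp hqf cfku nacrh mvhs hyzq bqp ljobd
Hunk 5: at line 3 remove [cfku] add [gtf,fti] -> 10 lines: mnz gysyp hqf gtf fti nacrh mvhs hyzq bqp ljobd
Final line count: 10

Answer: 10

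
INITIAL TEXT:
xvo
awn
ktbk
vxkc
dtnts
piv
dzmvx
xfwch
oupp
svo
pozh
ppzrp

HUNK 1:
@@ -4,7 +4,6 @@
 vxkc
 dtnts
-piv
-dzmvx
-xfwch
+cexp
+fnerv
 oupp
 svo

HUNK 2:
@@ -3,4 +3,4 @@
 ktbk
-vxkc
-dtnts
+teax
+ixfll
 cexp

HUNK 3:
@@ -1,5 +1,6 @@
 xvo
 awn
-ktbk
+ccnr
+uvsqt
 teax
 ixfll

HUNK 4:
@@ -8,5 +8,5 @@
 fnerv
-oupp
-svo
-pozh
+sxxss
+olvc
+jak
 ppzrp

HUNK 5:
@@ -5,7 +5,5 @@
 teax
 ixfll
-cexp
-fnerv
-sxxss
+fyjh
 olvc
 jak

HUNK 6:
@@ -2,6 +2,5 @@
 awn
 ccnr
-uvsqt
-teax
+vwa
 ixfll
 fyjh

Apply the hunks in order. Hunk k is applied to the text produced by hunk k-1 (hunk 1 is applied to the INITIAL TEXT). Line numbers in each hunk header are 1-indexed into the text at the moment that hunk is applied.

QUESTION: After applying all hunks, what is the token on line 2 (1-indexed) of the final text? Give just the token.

Hunk 1: at line 4 remove [piv,dzmvx,xfwch] add [cexp,fnerv] -> 11 lines: xvo awn ktbk vxkc dtnts cexp fnerv oupp svo pozh ppzrp
Hunk 2: at line 3 remove [vxkc,dtnts] add [teax,ixfll] -> 11 lines: xvo awn ktbk teax ixfll cexp fnerv oupp svo pozh ppzrp
Hunk 3: at line 1 remove [ktbk] add [ccnr,uvsqt] -> 12 lines: xvo awn ccnr uvsqt teax ixfll cexp fnerv oupp svo pozh ppzrp
Hunk 4: at line 8 remove [oupp,svo,pozh] add [sxxss,olvc,jak] -> 12 lines: xvo awn ccnr uvsqt teax ixfll cexp fnerv sxxss olvc jak ppzrp
Hunk 5: at line 5 remove [cexp,fnerv,sxxss] add [fyjh] -> 10 lines: xvo awn ccnr uvsqt teax ixfll fyjh olvc jak ppzrp
Hunk 6: at line 2 remove [uvsqt,teax] add [vwa] -> 9 lines: xvo awn ccnr vwa ixfll fyjh olvc jak ppzrp
Final line 2: awn

Answer: awn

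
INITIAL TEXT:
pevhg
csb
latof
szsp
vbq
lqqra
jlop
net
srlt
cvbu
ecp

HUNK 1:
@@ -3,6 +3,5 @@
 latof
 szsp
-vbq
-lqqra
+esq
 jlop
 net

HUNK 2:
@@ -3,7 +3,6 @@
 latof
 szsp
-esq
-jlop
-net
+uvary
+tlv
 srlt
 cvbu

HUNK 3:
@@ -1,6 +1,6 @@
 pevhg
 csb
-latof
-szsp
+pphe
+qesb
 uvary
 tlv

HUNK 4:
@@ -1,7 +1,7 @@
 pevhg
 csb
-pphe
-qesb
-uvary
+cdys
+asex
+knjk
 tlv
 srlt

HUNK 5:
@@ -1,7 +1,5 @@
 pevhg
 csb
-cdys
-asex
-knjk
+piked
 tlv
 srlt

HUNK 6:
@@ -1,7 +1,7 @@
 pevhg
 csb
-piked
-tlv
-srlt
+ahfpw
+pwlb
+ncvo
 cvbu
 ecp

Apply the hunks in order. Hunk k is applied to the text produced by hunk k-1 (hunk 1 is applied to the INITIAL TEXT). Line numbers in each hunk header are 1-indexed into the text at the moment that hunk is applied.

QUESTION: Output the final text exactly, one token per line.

Answer: pevhg
csb
ahfpw
pwlb
ncvo
cvbu
ecp

Derivation:
Hunk 1: at line 3 remove [vbq,lqqra] add [esq] -> 10 lines: pevhg csb latof szsp esq jlop net srlt cvbu ecp
Hunk 2: at line 3 remove [esq,jlop,net] add [uvary,tlv] -> 9 lines: pevhg csb latof szsp uvary tlv srlt cvbu ecp
Hunk 3: at line 1 remove [latof,szsp] add [pphe,qesb] -> 9 lines: pevhg csb pphe qesb uvary tlv srlt cvbu ecp
Hunk 4: at line 1 remove [pphe,qesb,uvary] add [cdys,asex,knjk] -> 9 lines: pevhg csb cdys asex knjk tlv srlt cvbu ecp
Hunk 5: at line 1 remove [cdys,asex,knjk] add [piked] -> 7 lines: pevhg csb piked tlv srlt cvbu ecp
Hunk 6: at line 1 remove [piked,tlv,srlt] add [ahfpw,pwlb,ncvo] -> 7 lines: pevhg csb ahfpw pwlb ncvo cvbu ecp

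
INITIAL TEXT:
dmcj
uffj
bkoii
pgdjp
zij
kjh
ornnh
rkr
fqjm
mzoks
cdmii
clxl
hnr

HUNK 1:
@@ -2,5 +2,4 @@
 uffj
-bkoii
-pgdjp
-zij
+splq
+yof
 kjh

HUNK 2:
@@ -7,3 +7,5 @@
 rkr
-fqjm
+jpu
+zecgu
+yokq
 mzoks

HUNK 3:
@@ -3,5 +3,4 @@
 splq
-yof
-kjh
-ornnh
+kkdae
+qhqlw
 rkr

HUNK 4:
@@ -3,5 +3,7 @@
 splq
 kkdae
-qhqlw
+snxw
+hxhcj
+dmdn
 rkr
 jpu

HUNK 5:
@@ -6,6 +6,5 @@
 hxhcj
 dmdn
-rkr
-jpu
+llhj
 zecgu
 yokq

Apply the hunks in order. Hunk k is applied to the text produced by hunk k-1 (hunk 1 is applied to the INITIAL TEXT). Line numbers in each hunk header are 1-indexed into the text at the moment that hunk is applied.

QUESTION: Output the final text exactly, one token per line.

Answer: dmcj
uffj
splq
kkdae
snxw
hxhcj
dmdn
llhj
zecgu
yokq
mzoks
cdmii
clxl
hnr

Derivation:
Hunk 1: at line 2 remove [bkoii,pgdjp,zij] add [splq,yof] -> 12 lines: dmcj uffj splq yof kjh ornnh rkr fqjm mzoks cdmii clxl hnr
Hunk 2: at line 7 remove [fqjm] add [jpu,zecgu,yokq] -> 14 lines: dmcj uffj splq yof kjh ornnh rkr jpu zecgu yokq mzoks cdmii clxl hnr
Hunk 3: at line 3 remove [yof,kjh,ornnh] add [kkdae,qhqlw] -> 13 lines: dmcj uffj splq kkdae qhqlw rkr jpu zecgu yokq mzoks cdmii clxl hnr
Hunk 4: at line 3 remove [qhqlw] add [snxw,hxhcj,dmdn] -> 15 lines: dmcj uffj splq kkdae snxw hxhcj dmdn rkr jpu zecgu yokq mzoks cdmii clxl hnr
Hunk 5: at line 6 remove [rkr,jpu] add [llhj] -> 14 lines: dmcj uffj splq kkdae snxw hxhcj dmdn llhj zecgu yokq mzoks cdmii clxl hnr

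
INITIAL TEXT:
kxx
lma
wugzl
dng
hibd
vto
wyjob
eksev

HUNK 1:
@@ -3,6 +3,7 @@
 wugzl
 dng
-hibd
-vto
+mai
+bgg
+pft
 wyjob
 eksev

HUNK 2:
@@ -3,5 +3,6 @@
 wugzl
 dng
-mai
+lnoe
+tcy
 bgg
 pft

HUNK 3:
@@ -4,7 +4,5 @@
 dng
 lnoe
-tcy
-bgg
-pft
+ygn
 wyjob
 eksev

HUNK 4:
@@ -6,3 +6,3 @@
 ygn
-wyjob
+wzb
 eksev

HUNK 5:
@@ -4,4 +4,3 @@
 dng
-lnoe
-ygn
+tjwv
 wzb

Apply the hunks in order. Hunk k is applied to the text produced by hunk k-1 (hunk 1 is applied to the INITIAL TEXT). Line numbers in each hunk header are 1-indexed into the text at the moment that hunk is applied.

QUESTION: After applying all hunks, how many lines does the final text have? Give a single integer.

Hunk 1: at line 3 remove [hibd,vto] add [mai,bgg,pft] -> 9 lines: kxx lma wugzl dng mai bgg pft wyjob eksev
Hunk 2: at line 3 remove [mai] add [lnoe,tcy] -> 10 lines: kxx lma wugzl dng lnoe tcy bgg pft wyjob eksev
Hunk 3: at line 4 remove [tcy,bgg,pft] add [ygn] -> 8 lines: kxx lma wugzl dng lnoe ygn wyjob eksev
Hunk 4: at line 6 remove [wyjob] add [wzb] -> 8 lines: kxx lma wugzl dng lnoe ygn wzb eksev
Hunk 5: at line 4 remove [lnoe,ygn] add [tjwv] -> 7 lines: kxx lma wugzl dng tjwv wzb eksev
Final line count: 7

Answer: 7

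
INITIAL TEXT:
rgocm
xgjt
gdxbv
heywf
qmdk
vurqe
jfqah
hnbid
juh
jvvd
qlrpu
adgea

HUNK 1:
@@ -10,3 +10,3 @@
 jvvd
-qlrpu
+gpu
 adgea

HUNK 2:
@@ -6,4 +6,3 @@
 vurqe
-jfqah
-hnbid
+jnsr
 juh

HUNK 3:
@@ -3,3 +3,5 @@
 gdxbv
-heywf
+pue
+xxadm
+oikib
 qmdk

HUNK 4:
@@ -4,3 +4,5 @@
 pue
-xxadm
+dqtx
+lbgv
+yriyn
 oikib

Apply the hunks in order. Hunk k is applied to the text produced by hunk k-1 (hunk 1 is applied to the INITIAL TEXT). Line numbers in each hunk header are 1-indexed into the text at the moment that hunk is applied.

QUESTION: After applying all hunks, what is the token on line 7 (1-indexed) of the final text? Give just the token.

Hunk 1: at line 10 remove [qlrpu] add [gpu] -> 12 lines: rgocm xgjt gdxbv heywf qmdk vurqe jfqah hnbid juh jvvd gpu adgea
Hunk 2: at line 6 remove [jfqah,hnbid] add [jnsr] -> 11 lines: rgocm xgjt gdxbv heywf qmdk vurqe jnsr juh jvvd gpu adgea
Hunk 3: at line 3 remove [heywf] add [pue,xxadm,oikib] -> 13 lines: rgocm xgjt gdxbv pue xxadm oikib qmdk vurqe jnsr juh jvvd gpu adgea
Hunk 4: at line 4 remove [xxadm] add [dqtx,lbgv,yriyn] -> 15 lines: rgocm xgjt gdxbv pue dqtx lbgv yriyn oikib qmdk vurqe jnsr juh jvvd gpu adgea
Final line 7: yriyn

Answer: yriyn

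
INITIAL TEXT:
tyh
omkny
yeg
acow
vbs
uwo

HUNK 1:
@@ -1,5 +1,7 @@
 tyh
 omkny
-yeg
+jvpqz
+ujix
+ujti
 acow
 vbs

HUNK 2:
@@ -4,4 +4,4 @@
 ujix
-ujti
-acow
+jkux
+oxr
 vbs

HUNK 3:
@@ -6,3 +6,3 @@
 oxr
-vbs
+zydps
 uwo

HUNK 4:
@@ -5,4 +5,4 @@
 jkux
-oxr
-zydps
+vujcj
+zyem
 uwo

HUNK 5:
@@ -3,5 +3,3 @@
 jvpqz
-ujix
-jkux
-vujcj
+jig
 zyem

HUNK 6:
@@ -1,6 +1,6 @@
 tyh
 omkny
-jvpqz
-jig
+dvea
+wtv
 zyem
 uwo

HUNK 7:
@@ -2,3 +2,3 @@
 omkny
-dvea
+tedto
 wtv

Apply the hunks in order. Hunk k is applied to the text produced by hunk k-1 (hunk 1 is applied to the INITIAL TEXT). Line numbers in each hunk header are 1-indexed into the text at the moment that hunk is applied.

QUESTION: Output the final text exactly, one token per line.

Answer: tyh
omkny
tedto
wtv
zyem
uwo

Derivation:
Hunk 1: at line 1 remove [yeg] add [jvpqz,ujix,ujti] -> 8 lines: tyh omkny jvpqz ujix ujti acow vbs uwo
Hunk 2: at line 4 remove [ujti,acow] add [jkux,oxr] -> 8 lines: tyh omkny jvpqz ujix jkux oxr vbs uwo
Hunk 3: at line 6 remove [vbs] add [zydps] -> 8 lines: tyh omkny jvpqz ujix jkux oxr zydps uwo
Hunk 4: at line 5 remove [oxr,zydps] add [vujcj,zyem] -> 8 lines: tyh omkny jvpqz ujix jkux vujcj zyem uwo
Hunk 5: at line 3 remove [ujix,jkux,vujcj] add [jig] -> 6 lines: tyh omkny jvpqz jig zyem uwo
Hunk 6: at line 1 remove [jvpqz,jig] add [dvea,wtv] -> 6 lines: tyh omkny dvea wtv zyem uwo
Hunk 7: at line 2 remove [dvea] add [tedto] -> 6 lines: tyh omkny tedto wtv zyem uwo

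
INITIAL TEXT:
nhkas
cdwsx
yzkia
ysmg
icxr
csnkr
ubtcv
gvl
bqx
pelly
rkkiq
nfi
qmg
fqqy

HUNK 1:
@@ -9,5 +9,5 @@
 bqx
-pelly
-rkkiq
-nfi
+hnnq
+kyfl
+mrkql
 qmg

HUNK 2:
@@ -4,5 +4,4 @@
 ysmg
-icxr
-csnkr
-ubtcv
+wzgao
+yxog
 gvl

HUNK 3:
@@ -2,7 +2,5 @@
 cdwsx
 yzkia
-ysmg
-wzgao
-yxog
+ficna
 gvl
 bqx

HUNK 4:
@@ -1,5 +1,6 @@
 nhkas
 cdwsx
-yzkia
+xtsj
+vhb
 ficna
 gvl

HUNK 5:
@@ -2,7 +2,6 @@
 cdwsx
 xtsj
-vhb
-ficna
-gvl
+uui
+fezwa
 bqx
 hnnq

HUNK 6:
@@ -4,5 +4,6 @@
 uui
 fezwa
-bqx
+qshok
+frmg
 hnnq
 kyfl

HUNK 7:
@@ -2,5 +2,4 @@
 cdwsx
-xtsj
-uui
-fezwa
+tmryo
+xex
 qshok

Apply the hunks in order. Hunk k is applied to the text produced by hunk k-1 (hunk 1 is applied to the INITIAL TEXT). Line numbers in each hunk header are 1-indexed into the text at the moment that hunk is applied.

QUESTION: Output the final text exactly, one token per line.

Hunk 1: at line 9 remove [pelly,rkkiq,nfi] add [hnnq,kyfl,mrkql] -> 14 lines: nhkas cdwsx yzkia ysmg icxr csnkr ubtcv gvl bqx hnnq kyfl mrkql qmg fqqy
Hunk 2: at line 4 remove [icxr,csnkr,ubtcv] add [wzgao,yxog] -> 13 lines: nhkas cdwsx yzkia ysmg wzgao yxog gvl bqx hnnq kyfl mrkql qmg fqqy
Hunk 3: at line 2 remove [ysmg,wzgao,yxog] add [ficna] -> 11 lines: nhkas cdwsx yzkia ficna gvl bqx hnnq kyfl mrkql qmg fqqy
Hunk 4: at line 1 remove [yzkia] add [xtsj,vhb] -> 12 lines: nhkas cdwsx xtsj vhb ficna gvl bqx hnnq kyfl mrkql qmg fqqy
Hunk 5: at line 2 remove [vhb,ficna,gvl] add [uui,fezwa] -> 11 lines: nhkas cdwsx xtsj uui fezwa bqx hnnq kyfl mrkql qmg fqqy
Hunk 6: at line 4 remove [bqx] add [qshok,frmg] -> 12 lines: nhkas cdwsx xtsj uui fezwa qshok frmg hnnq kyfl mrkql qmg fqqy
Hunk 7: at line 2 remove [xtsj,uui,fezwa] add [tmryo,xex] -> 11 lines: nhkas cdwsx tmryo xex qshok frmg hnnq kyfl mrkql qmg fqqy

Answer: nhkas
cdwsx
tmryo
xex
qshok
frmg
hnnq
kyfl
mrkql
qmg
fqqy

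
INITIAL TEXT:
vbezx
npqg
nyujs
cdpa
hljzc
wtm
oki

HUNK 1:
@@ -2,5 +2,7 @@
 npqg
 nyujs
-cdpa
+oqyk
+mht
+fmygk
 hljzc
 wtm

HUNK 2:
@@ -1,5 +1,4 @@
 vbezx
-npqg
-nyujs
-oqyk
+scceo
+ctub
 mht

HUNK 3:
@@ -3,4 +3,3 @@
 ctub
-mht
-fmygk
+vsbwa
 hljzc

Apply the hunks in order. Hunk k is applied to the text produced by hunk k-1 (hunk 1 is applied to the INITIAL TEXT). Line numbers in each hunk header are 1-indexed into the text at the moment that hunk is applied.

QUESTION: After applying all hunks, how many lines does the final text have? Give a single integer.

Hunk 1: at line 2 remove [cdpa] add [oqyk,mht,fmygk] -> 9 lines: vbezx npqg nyujs oqyk mht fmygk hljzc wtm oki
Hunk 2: at line 1 remove [npqg,nyujs,oqyk] add [scceo,ctub] -> 8 lines: vbezx scceo ctub mht fmygk hljzc wtm oki
Hunk 3: at line 3 remove [mht,fmygk] add [vsbwa] -> 7 lines: vbezx scceo ctub vsbwa hljzc wtm oki
Final line count: 7

Answer: 7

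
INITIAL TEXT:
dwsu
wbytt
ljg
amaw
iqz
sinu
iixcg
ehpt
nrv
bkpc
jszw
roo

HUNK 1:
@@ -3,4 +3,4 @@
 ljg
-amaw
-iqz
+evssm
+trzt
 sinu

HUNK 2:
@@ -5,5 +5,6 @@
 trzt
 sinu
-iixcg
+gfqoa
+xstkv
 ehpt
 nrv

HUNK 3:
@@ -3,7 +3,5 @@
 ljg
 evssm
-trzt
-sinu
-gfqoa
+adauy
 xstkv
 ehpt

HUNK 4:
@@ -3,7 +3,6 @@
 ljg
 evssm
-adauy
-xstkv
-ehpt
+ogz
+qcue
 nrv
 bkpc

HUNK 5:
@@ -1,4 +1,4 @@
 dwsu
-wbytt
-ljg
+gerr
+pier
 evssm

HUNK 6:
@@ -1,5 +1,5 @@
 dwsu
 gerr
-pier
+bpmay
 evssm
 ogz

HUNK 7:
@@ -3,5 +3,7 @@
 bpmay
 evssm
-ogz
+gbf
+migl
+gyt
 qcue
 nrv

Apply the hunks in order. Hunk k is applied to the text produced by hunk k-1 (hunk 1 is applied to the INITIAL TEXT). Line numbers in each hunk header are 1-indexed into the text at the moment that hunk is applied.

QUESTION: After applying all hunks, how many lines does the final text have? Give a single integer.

Hunk 1: at line 3 remove [amaw,iqz] add [evssm,trzt] -> 12 lines: dwsu wbytt ljg evssm trzt sinu iixcg ehpt nrv bkpc jszw roo
Hunk 2: at line 5 remove [iixcg] add [gfqoa,xstkv] -> 13 lines: dwsu wbytt ljg evssm trzt sinu gfqoa xstkv ehpt nrv bkpc jszw roo
Hunk 3: at line 3 remove [trzt,sinu,gfqoa] add [adauy] -> 11 lines: dwsu wbytt ljg evssm adauy xstkv ehpt nrv bkpc jszw roo
Hunk 4: at line 3 remove [adauy,xstkv,ehpt] add [ogz,qcue] -> 10 lines: dwsu wbytt ljg evssm ogz qcue nrv bkpc jszw roo
Hunk 5: at line 1 remove [wbytt,ljg] add [gerr,pier] -> 10 lines: dwsu gerr pier evssm ogz qcue nrv bkpc jszw roo
Hunk 6: at line 1 remove [pier] add [bpmay] -> 10 lines: dwsu gerr bpmay evssm ogz qcue nrv bkpc jszw roo
Hunk 7: at line 3 remove [ogz] add [gbf,migl,gyt] -> 12 lines: dwsu gerr bpmay evssm gbf migl gyt qcue nrv bkpc jszw roo
Final line count: 12

Answer: 12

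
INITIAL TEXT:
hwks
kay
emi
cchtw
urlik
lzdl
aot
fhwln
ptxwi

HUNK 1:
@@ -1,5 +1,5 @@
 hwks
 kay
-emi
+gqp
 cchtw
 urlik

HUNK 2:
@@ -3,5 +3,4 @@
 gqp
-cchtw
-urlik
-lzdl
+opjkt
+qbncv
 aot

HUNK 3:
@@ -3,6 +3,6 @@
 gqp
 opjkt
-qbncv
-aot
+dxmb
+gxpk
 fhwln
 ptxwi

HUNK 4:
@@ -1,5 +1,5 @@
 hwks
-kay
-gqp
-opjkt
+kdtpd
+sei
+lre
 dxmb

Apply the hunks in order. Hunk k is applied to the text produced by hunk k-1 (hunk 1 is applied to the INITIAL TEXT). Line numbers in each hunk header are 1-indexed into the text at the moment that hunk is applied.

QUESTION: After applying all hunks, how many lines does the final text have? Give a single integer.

Hunk 1: at line 1 remove [emi] add [gqp] -> 9 lines: hwks kay gqp cchtw urlik lzdl aot fhwln ptxwi
Hunk 2: at line 3 remove [cchtw,urlik,lzdl] add [opjkt,qbncv] -> 8 lines: hwks kay gqp opjkt qbncv aot fhwln ptxwi
Hunk 3: at line 3 remove [qbncv,aot] add [dxmb,gxpk] -> 8 lines: hwks kay gqp opjkt dxmb gxpk fhwln ptxwi
Hunk 4: at line 1 remove [kay,gqp,opjkt] add [kdtpd,sei,lre] -> 8 lines: hwks kdtpd sei lre dxmb gxpk fhwln ptxwi
Final line count: 8

Answer: 8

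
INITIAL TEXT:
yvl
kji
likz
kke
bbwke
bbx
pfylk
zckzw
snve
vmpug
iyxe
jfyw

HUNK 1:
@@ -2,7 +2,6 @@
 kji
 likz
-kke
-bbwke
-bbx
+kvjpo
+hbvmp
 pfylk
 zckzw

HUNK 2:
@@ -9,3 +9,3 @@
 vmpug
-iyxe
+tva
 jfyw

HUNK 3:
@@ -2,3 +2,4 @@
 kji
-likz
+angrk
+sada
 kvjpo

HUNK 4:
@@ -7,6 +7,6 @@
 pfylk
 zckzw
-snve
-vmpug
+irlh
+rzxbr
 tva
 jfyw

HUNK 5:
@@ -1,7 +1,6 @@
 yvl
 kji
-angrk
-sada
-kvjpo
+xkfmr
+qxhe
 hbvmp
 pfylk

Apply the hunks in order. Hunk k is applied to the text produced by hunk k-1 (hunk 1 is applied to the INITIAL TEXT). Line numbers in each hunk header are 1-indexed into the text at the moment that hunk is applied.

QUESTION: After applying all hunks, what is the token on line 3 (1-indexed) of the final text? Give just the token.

Answer: xkfmr

Derivation:
Hunk 1: at line 2 remove [kke,bbwke,bbx] add [kvjpo,hbvmp] -> 11 lines: yvl kji likz kvjpo hbvmp pfylk zckzw snve vmpug iyxe jfyw
Hunk 2: at line 9 remove [iyxe] add [tva] -> 11 lines: yvl kji likz kvjpo hbvmp pfylk zckzw snve vmpug tva jfyw
Hunk 3: at line 2 remove [likz] add [angrk,sada] -> 12 lines: yvl kji angrk sada kvjpo hbvmp pfylk zckzw snve vmpug tva jfyw
Hunk 4: at line 7 remove [snve,vmpug] add [irlh,rzxbr] -> 12 lines: yvl kji angrk sada kvjpo hbvmp pfylk zckzw irlh rzxbr tva jfyw
Hunk 5: at line 1 remove [angrk,sada,kvjpo] add [xkfmr,qxhe] -> 11 lines: yvl kji xkfmr qxhe hbvmp pfylk zckzw irlh rzxbr tva jfyw
Final line 3: xkfmr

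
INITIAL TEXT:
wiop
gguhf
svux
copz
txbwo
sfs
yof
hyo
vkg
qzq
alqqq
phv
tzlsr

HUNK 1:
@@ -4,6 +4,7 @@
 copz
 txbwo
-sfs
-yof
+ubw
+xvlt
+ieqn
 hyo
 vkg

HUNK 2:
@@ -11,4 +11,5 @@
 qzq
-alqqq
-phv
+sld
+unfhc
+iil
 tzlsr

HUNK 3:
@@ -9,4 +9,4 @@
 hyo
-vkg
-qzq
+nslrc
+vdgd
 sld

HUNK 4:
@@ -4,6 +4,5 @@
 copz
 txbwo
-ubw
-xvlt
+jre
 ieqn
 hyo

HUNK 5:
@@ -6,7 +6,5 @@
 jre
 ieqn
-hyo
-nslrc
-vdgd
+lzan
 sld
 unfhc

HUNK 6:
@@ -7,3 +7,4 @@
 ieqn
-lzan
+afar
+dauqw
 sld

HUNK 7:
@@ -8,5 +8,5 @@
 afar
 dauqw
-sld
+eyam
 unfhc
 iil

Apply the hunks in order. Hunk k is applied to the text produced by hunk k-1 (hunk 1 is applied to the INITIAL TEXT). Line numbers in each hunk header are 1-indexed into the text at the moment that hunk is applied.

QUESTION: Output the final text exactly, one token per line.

Hunk 1: at line 4 remove [sfs,yof] add [ubw,xvlt,ieqn] -> 14 lines: wiop gguhf svux copz txbwo ubw xvlt ieqn hyo vkg qzq alqqq phv tzlsr
Hunk 2: at line 11 remove [alqqq,phv] add [sld,unfhc,iil] -> 15 lines: wiop gguhf svux copz txbwo ubw xvlt ieqn hyo vkg qzq sld unfhc iil tzlsr
Hunk 3: at line 9 remove [vkg,qzq] add [nslrc,vdgd] -> 15 lines: wiop gguhf svux copz txbwo ubw xvlt ieqn hyo nslrc vdgd sld unfhc iil tzlsr
Hunk 4: at line 4 remove [ubw,xvlt] add [jre] -> 14 lines: wiop gguhf svux copz txbwo jre ieqn hyo nslrc vdgd sld unfhc iil tzlsr
Hunk 5: at line 6 remove [hyo,nslrc,vdgd] add [lzan] -> 12 lines: wiop gguhf svux copz txbwo jre ieqn lzan sld unfhc iil tzlsr
Hunk 6: at line 7 remove [lzan] add [afar,dauqw] -> 13 lines: wiop gguhf svux copz txbwo jre ieqn afar dauqw sld unfhc iil tzlsr
Hunk 7: at line 8 remove [sld] add [eyam] -> 13 lines: wiop gguhf svux copz txbwo jre ieqn afar dauqw eyam unfhc iil tzlsr

Answer: wiop
gguhf
svux
copz
txbwo
jre
ieqn
afar
dauqw
eyam
unfhc
iil
tzlsr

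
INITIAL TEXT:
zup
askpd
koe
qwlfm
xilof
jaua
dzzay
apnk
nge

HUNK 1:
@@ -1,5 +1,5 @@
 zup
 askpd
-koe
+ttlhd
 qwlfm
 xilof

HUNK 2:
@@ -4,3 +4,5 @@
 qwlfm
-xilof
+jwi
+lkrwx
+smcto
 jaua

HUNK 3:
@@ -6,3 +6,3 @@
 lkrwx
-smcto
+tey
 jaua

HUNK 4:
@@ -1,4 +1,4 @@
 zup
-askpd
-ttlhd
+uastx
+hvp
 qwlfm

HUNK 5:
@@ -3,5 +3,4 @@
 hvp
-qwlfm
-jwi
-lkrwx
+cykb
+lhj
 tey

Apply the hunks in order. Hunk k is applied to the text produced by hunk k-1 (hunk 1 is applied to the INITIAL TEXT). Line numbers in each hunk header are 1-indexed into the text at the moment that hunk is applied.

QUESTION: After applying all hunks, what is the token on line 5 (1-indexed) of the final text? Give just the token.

Answer: lhj

Derivation:
Hunk 1: at line 1 remove [koe] add [ttlhd] -> 9 lines: zup askpd ttlhd qwlfm xilof jaua dzzay apnk nge
Hunk 2: at line 4 remove [xilof] add [jwi,lkrwx,smcto] -> 11 lines: zup askpd ttlhd qwlfm jwi lkrwx smcto jaua dzzay apnk nge
Hunk 3: at line 6 remove [smcto] add [tey] -> 11 lines: zup askpd ttlhd qwlfm jwi lkrwx tey jaua dzzay apnk nge
Hunk 4: at line 1 remove [askpd,ttlhd] add [uastx,hvp] -> 11 lines: zup uastx hvp qwlfm jwi lkrwx tey jaua dzzay apnk nge
Hunk 5: at line 3 remove [qwlfm,jwi,lkrwx] add [cykb,lhj] -> 10 lines: zup uastx hvp cykb lhj tey jaua dzzay apnk nge
Final line 5: lhj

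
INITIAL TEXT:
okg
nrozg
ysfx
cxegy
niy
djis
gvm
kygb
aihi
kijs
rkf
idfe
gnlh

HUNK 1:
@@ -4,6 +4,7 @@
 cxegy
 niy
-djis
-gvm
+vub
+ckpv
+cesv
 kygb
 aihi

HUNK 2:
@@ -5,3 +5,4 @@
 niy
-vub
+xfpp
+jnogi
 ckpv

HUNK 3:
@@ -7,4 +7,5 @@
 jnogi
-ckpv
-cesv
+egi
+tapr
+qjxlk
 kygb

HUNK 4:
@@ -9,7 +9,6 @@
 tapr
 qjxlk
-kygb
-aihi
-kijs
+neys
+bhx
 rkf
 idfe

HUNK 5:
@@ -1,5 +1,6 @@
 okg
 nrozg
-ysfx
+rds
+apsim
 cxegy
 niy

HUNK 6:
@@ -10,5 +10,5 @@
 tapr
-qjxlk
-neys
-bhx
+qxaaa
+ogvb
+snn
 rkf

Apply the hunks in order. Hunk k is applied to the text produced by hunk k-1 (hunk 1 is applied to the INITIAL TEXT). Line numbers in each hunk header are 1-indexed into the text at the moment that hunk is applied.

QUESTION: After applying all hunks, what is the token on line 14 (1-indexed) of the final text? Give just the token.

Hunk 1: at line 4 remove [djis,gvm] add [vub,ckpv,cesv] -> 14 lines: okg nrozg ysfx cxegy niy vub ckpv cesv kygb aihi kijs rkf idfe gnlh
Hunk 2: at line 5 remove [vub] add [xfpp,jnogi] -> 15 lines: okg nrozg ysfx cxegy niy xfpp jnogi ckpv cesv kygb aihi kijs rkf idfe gnlh
Hunk 3: at line 7 remove [ckpv,cesv] add [egi,tapr,qjxlk] -> 16 lines: okg nrozg ysfx cxegy niy xfpp jnogi egi tapr qjxlk kygb aihi kijs rkf idfe gnlh
Hunk 4: at line 9 remove [kygb,aihi,kijs] add [neys,bhx] -> 15 lines: okg nrozg ysfx cxegy niy xfpp jnogi egi tapr qjxlk neys bhx rkf idfe gnlh
Hunk 5: at line 1 remove [ysfx] add [rds,apsim] -> 16 lines: okg nrozg rds apsim cxegy niy xfpp jnogi egi tapr qjxlk neys bhx rkf idfe gnlh
Hunk 6: at line 10 remove [qjxlk,neys,bhx] add [qxaaa,ogvb,snn] -> 16 lines: okg nrozg rds apsim cxegy niy xfpp jnogi egi tapr qxaaa ogvb snn rkf idfe gnlh
Final line 14: rkf

Answer: rkf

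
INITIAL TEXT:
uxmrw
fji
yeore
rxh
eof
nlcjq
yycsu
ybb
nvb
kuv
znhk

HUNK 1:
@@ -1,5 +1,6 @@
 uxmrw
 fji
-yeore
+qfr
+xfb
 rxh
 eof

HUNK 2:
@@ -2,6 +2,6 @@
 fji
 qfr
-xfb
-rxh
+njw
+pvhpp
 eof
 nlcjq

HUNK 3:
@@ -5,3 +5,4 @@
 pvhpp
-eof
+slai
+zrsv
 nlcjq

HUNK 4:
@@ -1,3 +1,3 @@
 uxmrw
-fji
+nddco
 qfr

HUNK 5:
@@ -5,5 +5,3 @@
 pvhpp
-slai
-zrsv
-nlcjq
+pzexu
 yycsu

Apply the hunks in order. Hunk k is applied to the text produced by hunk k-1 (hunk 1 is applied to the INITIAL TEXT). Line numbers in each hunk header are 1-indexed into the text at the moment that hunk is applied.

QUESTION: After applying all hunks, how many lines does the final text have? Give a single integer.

Answer: 11

Derivation:
Hunk 1: at line 1 remove [yeore] add [qfr,xfb] -> 12 lines: uxmrw fji qfr xfb rxh eof nlcjq yycsu ybb nvb kuv znhk
Hunk 2: at line 2 remove [xfb,rxh] add [njw,pvhpp] -> 12 lines: uxmrw fji qfr njw pvhpp eof nlcjq yycsu ybb nvb kuv znhk
Hunk 3: at line 5 remove [eof] add [slai,zrsv] -> 13 lines: uxmrw fji qfr njw pvhpp slai zrsv nlcjq yycsu ybb nvb kuv znhk
Hunk 4: at line 1 remove [fji] add [nddco] -> 13 lines: uxmrw nddco qfr njw pvhpp slai zrsv nlcjq yycsu ybb nvb kuv znhk
Hunk 5: at line 5 remove [slai,zrsv,nlcjq] add [pzexu] -> 11 lines: uxmrw nddco qfr njw pvhpp pzexu yycsu ybb nvb kuv znhk
Final line count: 11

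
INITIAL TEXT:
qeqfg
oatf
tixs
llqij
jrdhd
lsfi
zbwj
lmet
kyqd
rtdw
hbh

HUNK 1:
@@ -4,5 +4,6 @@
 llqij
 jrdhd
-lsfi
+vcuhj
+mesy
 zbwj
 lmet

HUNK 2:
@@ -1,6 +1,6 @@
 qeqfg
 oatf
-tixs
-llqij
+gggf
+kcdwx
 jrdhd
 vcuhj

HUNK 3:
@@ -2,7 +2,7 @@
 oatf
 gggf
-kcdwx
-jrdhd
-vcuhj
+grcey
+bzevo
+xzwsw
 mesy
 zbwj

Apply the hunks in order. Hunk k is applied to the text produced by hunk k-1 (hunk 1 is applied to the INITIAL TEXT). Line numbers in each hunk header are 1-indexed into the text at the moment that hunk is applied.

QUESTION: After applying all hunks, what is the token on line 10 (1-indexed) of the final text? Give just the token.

Hunk 1: at line 4 remove [lsfi] add [vcuhj,mesy] -> 12 lines: qeqfg oatf tixs llqij jrdhd vcuhj mesy zbwj lmet kyqd rtdw hbh
Hunk 2: at line 1 remove [tixs,llqij] add [gggf,kcdwx] -> 12 lines: qeqfg oatf gggf kcdwx jrdhd vcuhj mesy zbwj lmet kyqd rtdw hbh
Hunk 3: at line 2 remove [kcdwx,jrdhd,vcuhj] add [grcey,bzevo,xzwsw] -> 12 lines: qeqfg oatf gggf grcey bzevo xzwsw mesy zbwj lmet kyqd rtdw hbh
Final line 10: kyqd

Answer: kyqd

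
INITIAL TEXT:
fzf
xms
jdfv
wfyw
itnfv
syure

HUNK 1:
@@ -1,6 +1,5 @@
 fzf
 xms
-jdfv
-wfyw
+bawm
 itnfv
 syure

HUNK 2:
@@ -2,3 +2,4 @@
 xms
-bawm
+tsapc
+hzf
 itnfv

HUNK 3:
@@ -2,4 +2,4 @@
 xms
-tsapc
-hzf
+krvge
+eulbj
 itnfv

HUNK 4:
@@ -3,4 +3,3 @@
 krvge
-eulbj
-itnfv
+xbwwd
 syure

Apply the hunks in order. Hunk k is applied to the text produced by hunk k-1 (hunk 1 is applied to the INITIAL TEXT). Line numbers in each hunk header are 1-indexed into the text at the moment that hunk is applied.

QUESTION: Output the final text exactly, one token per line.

Hunk 1: at line 1 remove [jdfv,wfyw] add [bawm] -> 5 lines: fzf xms bawm itnfv syure
Hunk 2: at line 2 remove [bawm] add [tsapc,hzf] -> 6 lines: fzf xms tsapc hzf itnfv syure
Hunk 3: at line 2 remove [tsapc,hzf] add [krvge,eulbj] -> 6 lines: fzf xms krvge eulbj itnfv syure
Hunk 4: at line 3 remove [eulbj,itnfv] add [xbwwd] -> 5 lines: fzf xms krvge xbwwd syure

Answer: fzf
xms
krvge
xbwwd
syure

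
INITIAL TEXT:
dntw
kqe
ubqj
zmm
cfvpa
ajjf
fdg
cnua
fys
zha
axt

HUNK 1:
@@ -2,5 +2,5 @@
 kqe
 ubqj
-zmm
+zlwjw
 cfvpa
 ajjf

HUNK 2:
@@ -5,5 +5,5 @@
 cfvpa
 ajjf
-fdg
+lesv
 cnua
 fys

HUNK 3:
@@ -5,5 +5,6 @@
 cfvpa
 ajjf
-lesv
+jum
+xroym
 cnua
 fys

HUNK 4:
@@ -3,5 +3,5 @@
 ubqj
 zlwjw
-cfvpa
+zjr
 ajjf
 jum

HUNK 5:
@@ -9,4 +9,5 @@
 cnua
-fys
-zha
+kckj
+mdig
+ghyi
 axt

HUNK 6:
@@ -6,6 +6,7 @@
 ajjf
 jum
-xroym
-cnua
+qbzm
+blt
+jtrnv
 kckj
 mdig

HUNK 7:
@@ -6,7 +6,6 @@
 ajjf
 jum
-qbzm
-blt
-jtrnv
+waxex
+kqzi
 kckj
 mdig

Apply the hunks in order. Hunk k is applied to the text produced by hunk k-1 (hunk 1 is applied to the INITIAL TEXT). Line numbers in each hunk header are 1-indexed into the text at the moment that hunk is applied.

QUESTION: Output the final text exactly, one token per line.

Answer: dntw
kqe
ubqj
zlwjw
zjr
ajjf
jum
waxex
kqzi
kckj
mdig
ghyi
axt

Derivation:
Hunk 1: at line 2 remove [zmm] add [zlwjw] -> 11 lines: dntw kqe ubqj zlwjw cfvpa ajjf fdg cnua fys zha axt
Hunk 2: at line 5 remove [fdg] add [lesv] -> 11 lines: dntw kqe ubqj zlwjw cfvpa ajjf lesv cnua fys zha axt
Hunk 3: at line 5 remove [lesv] add [jum,xroym] -> 12 lines: dntw kqe ubqj zlwjw cfvpa ajjf jum xroym cnua fys zha axt
Hunk 4: at line 3 remove [cfvpa] add [zjr] -> 12 lines: dntw kqe ubqj zlwjw zjr ajjf jum xroym cnua fys zha axt
Hunk 5: at line 9 remove [fys,zha] add [kckj,mdig,ghyi] -> 13 lines: dntw kqe ubqj zlwjw zjr ajjf jum xroym cnua kckj mdig ghyi axt
Hunk 6: at line 6 remove [xroym,cnua] add [qbzm,blt,jtrnv] -> 14 lines: dntw kqe ubqj zlwjw zjr ajjf jum qbzm blt jtrnv kckj mdig ghyi axt
Hunk 7: at line 6 remove [qbzm,blt,jtrnv] add [waxex,kqzi] -> 13 lines: dntw kqe ubqj zlwjw zjr ajjf jum waxex kqzi kckj mdig ghyi axt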